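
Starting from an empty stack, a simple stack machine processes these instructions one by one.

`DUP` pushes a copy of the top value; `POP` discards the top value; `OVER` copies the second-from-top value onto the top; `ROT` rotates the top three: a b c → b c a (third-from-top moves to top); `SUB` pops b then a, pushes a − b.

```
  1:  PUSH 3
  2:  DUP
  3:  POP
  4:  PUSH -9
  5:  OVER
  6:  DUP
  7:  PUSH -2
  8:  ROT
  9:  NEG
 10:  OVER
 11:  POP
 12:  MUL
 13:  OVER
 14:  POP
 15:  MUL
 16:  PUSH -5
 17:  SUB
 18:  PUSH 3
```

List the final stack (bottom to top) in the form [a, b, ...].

[3, -9, 23, 3]

PUSH 3  -> [3]
DUP     -> [3, 3]
POP     -> [3]
PUSH -9 -> [3, -9]
OVER    -> [3, -9, 3]
DUP     -> [3, -9, 3, 3]
PUSH -2 -> [3, -9, 3, 3, -2]
ROT     -> [3, -9, 3, -2, 3]
NEG     -> [3, -9, 3, -2, -3]
OVER    -> [3, -9, 3, -2, -3, -2]
POP     -> [3, -9, 3, -2, -3]
MUL     -> [3, -9, 3, 6]
OVER    -> [3, -9, 3, 6, 3]
POP     -> [3, -9, 3, 6]
MUL     -> [3, -9, 18]
PUSH -5 -> [3, -9, 18, -5]
SUB     -> [3, -9, 23]
PUSH 3  -> [3, -9, 23, 3]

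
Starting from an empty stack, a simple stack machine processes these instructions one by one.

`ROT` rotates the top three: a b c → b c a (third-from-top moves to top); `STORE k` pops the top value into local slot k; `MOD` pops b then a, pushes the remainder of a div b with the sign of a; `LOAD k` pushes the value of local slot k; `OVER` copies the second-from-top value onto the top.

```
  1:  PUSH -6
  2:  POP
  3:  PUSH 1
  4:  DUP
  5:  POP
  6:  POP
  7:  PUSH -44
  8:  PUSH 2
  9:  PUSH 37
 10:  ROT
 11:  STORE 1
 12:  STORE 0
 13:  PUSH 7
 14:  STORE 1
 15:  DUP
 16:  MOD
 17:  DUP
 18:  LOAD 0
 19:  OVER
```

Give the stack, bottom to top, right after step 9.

[-44, 2, 37]

PUSH -6  -> -6
POP      -> (empty)
PUSH 1   -> 1
DUP      -> 1 1
POP      -> 1
POP      -> (empty)
PUSH -44 -> -44
PUSH 2   -> -44 2
PUSH 37  -> -44 2 37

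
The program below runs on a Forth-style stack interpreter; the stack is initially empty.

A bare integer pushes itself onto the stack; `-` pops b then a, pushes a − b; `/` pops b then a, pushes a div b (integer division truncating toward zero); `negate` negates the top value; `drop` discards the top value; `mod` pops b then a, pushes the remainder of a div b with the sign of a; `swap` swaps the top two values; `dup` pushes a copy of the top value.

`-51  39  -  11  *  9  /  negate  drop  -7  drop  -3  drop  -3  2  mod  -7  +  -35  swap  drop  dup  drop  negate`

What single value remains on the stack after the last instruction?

35

-51    -> [-51]
39     -> [-51, 39]
-      -> [-90]
11     -> [-90, 11]
*      -> [-990]
9      -> [-990, 9]
/      -> [-110]
negate -> [110]
drop   -> []
-7     -> [-7]
drop   -> []
-3     -> [-3]
drop   -> []
-3     -> [-3]
2      -> [-3, 2]
mod    -> [-1]
-7     -> [-1, -7]
+      -> [-8]
-35    -> [-8, -35]
swap   -> [-35, -8]
drop   -> [-35]
dup    -> [-35, -35]
drop   -> [-35]
negate -> [35]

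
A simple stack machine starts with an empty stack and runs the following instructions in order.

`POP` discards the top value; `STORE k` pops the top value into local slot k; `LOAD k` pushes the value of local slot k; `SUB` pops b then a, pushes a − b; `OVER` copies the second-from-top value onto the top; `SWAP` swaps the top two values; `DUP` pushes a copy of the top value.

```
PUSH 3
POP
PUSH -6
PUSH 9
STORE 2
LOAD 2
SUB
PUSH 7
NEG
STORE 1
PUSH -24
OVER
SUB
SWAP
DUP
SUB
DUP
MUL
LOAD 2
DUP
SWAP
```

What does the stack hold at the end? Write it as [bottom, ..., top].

[-9, 0, 9, 9]

PUSH 3   : 3
POP      : (empty)
PUSH -6  : -6
PUSH 9   : -6 9
STORE 2  : -6
LOAD 2   : -6 9
SUB      : -15
PUSH 7   : -15 7
NEG      : -15 -7
STORE 1  : -15
PUSH -24 : -15 -24
OVER     : -15 -24 -15
SUB      : -15 -9
SWAP     : -9 -15
DUP      : -9 -15 -15
SUB      : -9 0
DUP      : -9 0 0
MUL      : -9 0
LOAD 2   : -9 0 9
DUP      : -9 0 9 9
SWAP     : -9 0 9 9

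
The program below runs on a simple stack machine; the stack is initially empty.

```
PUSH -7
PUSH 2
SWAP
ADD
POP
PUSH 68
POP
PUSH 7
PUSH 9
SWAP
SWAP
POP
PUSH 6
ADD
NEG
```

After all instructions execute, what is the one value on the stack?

-13

PUSH -7 : [-7]
PUSH 2  : [-7, 2]
SWAP    : [2, -7]
ADD     : [-5]
POP     : []
PUSH 68 : [68]
POP     : []
PUSH 7  : [7]
PUSH 9  : [7, 9]
SWAP    : [9, 7]
SWAP    : [7, 9]
POP     : [7]
PUSH 6  : [7, 6]
ADD     : [13]
NEG     : [-13]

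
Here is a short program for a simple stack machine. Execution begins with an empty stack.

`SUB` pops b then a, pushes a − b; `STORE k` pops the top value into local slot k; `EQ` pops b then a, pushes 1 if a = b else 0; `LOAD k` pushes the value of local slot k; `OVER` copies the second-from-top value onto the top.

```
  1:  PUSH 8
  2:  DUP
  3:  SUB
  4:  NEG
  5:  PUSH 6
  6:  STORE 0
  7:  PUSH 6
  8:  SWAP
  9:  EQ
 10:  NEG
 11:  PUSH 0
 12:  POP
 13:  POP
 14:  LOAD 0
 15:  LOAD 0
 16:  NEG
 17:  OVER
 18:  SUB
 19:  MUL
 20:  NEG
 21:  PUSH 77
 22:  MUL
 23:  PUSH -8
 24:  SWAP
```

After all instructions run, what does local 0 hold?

6

PUSH 8  : [8]
DUP     : [8, 8]
SUB     : [0]
NEG     : [0]
PUSH 6  : [0, 6]
STORE 0 : [0]
PUSH 6  : [0, 6]
SWAP    : [6, 0]
EQ      : [0]
NEG     : [0]
PUSH 0  : [0, 0]
POP     : [0]
POP     : []
LOAD 0  : [6]
LOAD 0  : [6, 6]
NEG     : [6, -6]
OVER    : [6, -6, 6]
SUB     : [6, -12]
MUL     : [-72]
NEG     : [72]
PUSH 77 : [72, 77]
MUL     : [5544]
PUSH -8 : [5544, -8]
SWAP    : [-8, 5544]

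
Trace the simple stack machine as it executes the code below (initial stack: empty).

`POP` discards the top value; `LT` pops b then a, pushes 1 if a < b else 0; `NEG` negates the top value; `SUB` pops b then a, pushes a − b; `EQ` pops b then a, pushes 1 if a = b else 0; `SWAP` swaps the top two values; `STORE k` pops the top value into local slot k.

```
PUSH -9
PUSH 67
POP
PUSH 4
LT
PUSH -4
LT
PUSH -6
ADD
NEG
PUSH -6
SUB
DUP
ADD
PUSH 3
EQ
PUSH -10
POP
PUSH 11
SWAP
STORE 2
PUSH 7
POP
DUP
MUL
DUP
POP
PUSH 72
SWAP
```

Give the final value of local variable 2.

0

PUSH -9  -> [-9]
PUSH 67  -> [-9, 67]
POP      -> [-9]
PUSH 4   -> [-9, 4]
LT       -> [1]
PUSH -4  -> [1, -4]
LT       -> [0]
PUSH -6  -> [0, -6]
ADD      -> [-6]
NEG      -> [6]
PUSH -6  -> [6, -6]
SUB      -> [12]
DUP      -> [12, 12]
ADD      -> [24]
PUSH 3   -> [24, 3]
EQ       -> [0]
PUSH -10 -> [0, -10]
POP      -> [0]
PUSH 11  -> [0, 11]
SWAP     -> [11, 0]
STORE 2  -> [11]
PUSH 7   -> [11, 7]
POP      -> [11]
DUP      -> [11, 11]
MUL      -> [121]
DUP      -> [121, 121]
POP      -> [121]
PUSH 72  -> [121, 72]
SWAP     -> [72, 121]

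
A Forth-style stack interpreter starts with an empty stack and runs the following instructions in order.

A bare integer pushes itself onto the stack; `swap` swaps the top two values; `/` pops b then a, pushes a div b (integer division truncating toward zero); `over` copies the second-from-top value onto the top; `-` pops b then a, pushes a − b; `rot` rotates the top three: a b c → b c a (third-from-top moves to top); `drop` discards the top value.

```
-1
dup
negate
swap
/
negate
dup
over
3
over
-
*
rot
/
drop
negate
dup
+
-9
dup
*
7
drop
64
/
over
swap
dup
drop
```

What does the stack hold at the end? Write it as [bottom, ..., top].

[-2, -2, 1]

-1     -> [-1]
dup    -> [-1, -1]
negate -> [-1, 1]
swap   -> [1, -1]
/      -> [-1]
negate -> [1]
dup    -> [1, 1]
over   -> [1, 1, 1]
3      -> [1, 1, 1, 3]
over   -> [1, 1, 1, 3, 1]
-      -> [1, 1, 1, 2]
*      -> [1, 1, 2]
rot    -> [1, 2, 1]
/      -> [1, 2]
drop   -> [1]
negate -> [-1]
dup    -> [-1, -1]
+      -> [-2]
-9     -> [-2, -9]
dup    -> [-2, -9, -9]
*      -> [-2, 81]
7      -> [-2, 81, 7]
drop   -> [-2, 81]
64     -> [-2, 81, 64]
/      -> [-2, 1]
over   -> [-2, 1, -2]
swap   -> [-2, -2, 1]
dup    -> [-2, -2, 1, 1]
drop   -> [-2, -2, 1]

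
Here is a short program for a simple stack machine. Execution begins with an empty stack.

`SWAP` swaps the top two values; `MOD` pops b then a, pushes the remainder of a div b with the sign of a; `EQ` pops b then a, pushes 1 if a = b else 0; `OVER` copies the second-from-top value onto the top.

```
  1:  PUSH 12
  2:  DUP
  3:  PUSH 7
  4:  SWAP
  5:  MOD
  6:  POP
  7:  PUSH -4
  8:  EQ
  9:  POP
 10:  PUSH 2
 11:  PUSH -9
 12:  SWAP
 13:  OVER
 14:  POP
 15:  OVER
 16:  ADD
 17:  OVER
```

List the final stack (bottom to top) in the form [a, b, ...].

PUSH 12 : 12
DUP     : 12 12
PUSH 7  : 12 12 7
SWAP    : 12 7 12
MOD     : 12 7
POP     : 12
PUSH -4 : 12 -4
EQ      : 0
POP     : (empty)
PUSH 2  : 2
PUSH -9 : 2 -9
SWAP    : -9 2
OVER    : -9 2 -9
POP     : -9 2
OVER    : -9 2 -9
ADD     : -9 -7
OVER    : -9 -7 -9

[-9, -7, -9]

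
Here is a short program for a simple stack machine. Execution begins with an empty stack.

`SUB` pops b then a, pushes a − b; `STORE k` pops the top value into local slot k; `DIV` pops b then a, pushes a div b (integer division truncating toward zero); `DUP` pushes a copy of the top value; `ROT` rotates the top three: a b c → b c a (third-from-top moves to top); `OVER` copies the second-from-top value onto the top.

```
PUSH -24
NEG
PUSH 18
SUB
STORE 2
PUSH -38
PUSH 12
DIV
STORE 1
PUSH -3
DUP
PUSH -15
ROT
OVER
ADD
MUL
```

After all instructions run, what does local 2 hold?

PUSH -24 : [-24]
NEG      : [24]
PUSH 18  : [24, 18]
SUB      : [6]
STORE 2  : []
PUSH -38 : [-38]
PUSH 12  : [-38, 12]
DIV      : [-3]
STORE 1  : []
PUSH -3  : [-3]
DUP      : [-3, -3]
PUSH -15 : [-3, -3, -15]
ROT      : [-3, -15, -3]
OVER     : [-3, -15, -3, -15]
ADD      : [-3, -15, -18]
MUL      : [-3, 270]

6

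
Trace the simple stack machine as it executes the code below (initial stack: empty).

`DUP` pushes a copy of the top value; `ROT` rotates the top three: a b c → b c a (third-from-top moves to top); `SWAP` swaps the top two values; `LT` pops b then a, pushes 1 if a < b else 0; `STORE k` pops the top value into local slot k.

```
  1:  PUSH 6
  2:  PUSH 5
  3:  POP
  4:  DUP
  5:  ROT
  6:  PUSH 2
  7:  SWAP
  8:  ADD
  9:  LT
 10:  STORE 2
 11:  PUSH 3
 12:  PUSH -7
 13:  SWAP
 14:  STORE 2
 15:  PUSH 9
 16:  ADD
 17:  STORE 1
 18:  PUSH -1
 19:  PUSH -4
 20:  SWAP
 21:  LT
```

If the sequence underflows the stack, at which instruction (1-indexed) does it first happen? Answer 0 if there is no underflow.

5

PUSH 6 -> 6
PUSH 5 -> 6 5
POP    -> 6
DUP    -> 6 6
ROT  — needs 3 operands, stack has 2 → underflow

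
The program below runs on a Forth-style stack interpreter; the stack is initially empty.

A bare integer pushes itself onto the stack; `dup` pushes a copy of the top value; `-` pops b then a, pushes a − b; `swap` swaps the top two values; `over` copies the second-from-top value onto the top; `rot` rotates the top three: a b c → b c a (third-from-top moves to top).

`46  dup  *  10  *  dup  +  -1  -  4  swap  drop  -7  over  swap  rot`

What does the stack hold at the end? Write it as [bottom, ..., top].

[4, -7, 4]

46   -> 46
dup  -> 46 46
*    -> 2116
10   -> 2116 10
*    -> 21160
dup  -> 21160 21160
+    -> 42320
-1   -> 42320 -1
-    -> 42321
4    -> 42321 4
swap -> 4 42321
drop -> 4
-7   -> 4 -7
over -> 4 -7 4
swap -> 4 4 -7
rot  -> 4 -7 4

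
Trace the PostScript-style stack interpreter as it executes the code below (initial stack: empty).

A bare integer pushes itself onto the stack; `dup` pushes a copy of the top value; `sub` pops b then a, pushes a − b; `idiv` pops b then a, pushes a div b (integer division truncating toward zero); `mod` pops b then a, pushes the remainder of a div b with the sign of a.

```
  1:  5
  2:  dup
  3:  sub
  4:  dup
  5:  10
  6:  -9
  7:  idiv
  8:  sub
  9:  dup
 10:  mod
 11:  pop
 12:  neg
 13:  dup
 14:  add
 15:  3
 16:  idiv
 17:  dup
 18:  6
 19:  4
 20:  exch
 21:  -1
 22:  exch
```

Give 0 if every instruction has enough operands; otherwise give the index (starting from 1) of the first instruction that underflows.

5    : 5
dup  : 5 5
sub  : 0
dup  : 0 0
10   : 0 0 10
-9   : 0 0 10 -9
idiv : 0 0 -1
sub  : 0 1
dup  : 0 1 1
mod  : 0 0
pop  : 0
neg  : 0
dup  : 0 0
add  : 0
3    : 0 3
idiv : 0
dup  : 0 0
6    : 0 0 6
4    : 0 0 6 4
exch : 0 0 4 6
-1   : 0 0 4 6 -1
exch : 0 0 4 -1 6

0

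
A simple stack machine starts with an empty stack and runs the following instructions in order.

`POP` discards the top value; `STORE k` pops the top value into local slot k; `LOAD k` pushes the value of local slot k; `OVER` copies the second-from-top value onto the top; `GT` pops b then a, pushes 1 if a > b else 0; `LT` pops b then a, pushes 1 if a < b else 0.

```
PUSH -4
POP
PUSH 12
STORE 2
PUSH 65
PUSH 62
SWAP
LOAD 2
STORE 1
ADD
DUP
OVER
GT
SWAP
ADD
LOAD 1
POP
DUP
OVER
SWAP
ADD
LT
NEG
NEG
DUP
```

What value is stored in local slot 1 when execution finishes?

PUSH -4  [-4]
POP      []
PUSH 12  [12]
STORE 2  []
PUSH 65  [65]
PUSH 62  [65, 62]
SWAP     [62, 65]
LOAD 2   [62, 65, 12]
STORE 1  [62, 65]
ADD      [127]
DUP      [127, 127]
OVER     [127, 127, 127]
GT       [127, 0]
SWAP     [0, 127]
ADD      [127]
LOAD 1   [127, 12]
POP      [127]
DUP      [127, 127]
OVER     [127, 127, 127]
SWAP     [127, 127, 127]
ADD      [127, 254]
LT       [1]
NEG      [-1]
NEG      [1]
DUP      [1, 1]

12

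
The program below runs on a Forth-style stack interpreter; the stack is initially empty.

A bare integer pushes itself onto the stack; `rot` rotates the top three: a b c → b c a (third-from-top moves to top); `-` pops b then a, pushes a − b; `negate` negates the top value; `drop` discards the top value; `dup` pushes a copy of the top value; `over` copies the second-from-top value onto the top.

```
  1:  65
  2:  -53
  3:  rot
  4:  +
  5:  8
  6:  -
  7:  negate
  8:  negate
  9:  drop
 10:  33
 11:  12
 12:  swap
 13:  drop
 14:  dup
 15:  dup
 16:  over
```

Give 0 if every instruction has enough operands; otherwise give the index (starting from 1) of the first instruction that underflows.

65   [65]
-53  [65, -53]
rot  — needs 3 operands, stack has 2 → underflow

3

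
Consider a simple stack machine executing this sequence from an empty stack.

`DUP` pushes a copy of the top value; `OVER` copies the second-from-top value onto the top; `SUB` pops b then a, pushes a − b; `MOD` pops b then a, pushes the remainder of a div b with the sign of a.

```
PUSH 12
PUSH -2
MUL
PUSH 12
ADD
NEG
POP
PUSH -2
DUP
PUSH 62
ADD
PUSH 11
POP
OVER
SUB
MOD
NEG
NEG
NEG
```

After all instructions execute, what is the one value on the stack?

2

PUSH 12 → [12]
PUSH -2 → [12, -2]
MUL     → [-24]
PUSH 12 → [-24, 12]
ADD     → [-12]
NEG     → [12]
POP     → []
PUSH -2 → [-2]
DUP     → [-2, -2]
PUSH 62 → [-2, -2, 62]
ADD     → [-2, 60]
PUSH 11 → [-2, 60, 11]
POP     → [-2, 60]
OVER    → [-2, 60, -2]
SUB     → [-2, 62]
MOD     → [-2]
NEG     → [2]
NEG     → [-2]
NEG     → [2]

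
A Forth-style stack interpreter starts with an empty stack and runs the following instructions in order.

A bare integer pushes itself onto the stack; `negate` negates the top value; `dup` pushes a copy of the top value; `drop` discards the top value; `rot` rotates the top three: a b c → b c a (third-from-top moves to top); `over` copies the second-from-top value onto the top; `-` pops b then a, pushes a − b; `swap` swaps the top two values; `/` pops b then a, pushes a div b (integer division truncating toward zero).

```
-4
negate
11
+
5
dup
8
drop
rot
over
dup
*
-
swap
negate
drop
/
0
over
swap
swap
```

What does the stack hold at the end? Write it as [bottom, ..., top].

[0, 0, 0]

-4      -4
negate  4
11      4 11
+       15
5       15 5
dup     15 5 5
8       15 5 5 8
drop    15 5 5
rot     5 5 15
over    5 5 15 5
dup     5 5 15 5 5
*       5 5 15 25
-       5 5 -10
swap    5 -10 5
negate  5 -10 -5
drop    5 -10
/       0
0       0 0
over    0 0 0
swap    0 0 0
swap    0 0 0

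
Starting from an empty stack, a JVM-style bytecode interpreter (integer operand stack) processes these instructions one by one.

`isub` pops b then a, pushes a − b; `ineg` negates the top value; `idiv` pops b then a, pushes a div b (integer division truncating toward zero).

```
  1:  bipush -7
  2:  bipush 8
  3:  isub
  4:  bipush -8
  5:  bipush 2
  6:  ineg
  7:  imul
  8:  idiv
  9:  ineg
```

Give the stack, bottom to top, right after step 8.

[0]

bipush -7  -7
bipush 8   -7 8
isub       -15
bipush -8  -15 -8
bipush 2   -15 -8 2
ineg       -15 -8 -2
imul       -15 16
idiv       0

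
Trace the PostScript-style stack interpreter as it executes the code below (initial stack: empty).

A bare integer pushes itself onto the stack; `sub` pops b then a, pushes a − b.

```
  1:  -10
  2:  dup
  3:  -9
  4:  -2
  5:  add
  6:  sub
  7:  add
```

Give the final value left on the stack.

-9

-10 -> [-10]
dup -> [-10, -10]
-9  -> [-10, -10, -9]
-2  -> [-10, -10, -9, -2]
add -> [-10, -10, -11]
sub -> [-10, 1]
add -> [-9]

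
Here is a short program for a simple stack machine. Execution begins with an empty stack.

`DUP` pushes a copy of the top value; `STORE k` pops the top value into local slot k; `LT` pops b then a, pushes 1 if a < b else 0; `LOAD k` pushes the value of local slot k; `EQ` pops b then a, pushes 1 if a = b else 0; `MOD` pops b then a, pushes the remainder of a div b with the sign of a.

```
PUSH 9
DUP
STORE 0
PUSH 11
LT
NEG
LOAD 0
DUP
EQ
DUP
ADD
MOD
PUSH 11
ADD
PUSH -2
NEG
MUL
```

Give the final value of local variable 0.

PUSH 9  -> [9]
DUP     -> [9, 9]
STORE 0 -> [9]
PUSH 11 -> [9, 11]
LT      -> [1]
NEG     -> [-1]
LOAD 0  -> [-1, 9]
DUP     -> [-1, 9, 9]
EQ      -> [-1, 1]
DUP     -> [-1, 1, 1]
ADD     -> [-1, 2]
MOD     -> [-1]
PUSH 11 -> [-1, 11]
ADD     -> [10]
PUSH -2 -> [10, -2]
NEG     -> [10, 2]
MUL     -> [20]

9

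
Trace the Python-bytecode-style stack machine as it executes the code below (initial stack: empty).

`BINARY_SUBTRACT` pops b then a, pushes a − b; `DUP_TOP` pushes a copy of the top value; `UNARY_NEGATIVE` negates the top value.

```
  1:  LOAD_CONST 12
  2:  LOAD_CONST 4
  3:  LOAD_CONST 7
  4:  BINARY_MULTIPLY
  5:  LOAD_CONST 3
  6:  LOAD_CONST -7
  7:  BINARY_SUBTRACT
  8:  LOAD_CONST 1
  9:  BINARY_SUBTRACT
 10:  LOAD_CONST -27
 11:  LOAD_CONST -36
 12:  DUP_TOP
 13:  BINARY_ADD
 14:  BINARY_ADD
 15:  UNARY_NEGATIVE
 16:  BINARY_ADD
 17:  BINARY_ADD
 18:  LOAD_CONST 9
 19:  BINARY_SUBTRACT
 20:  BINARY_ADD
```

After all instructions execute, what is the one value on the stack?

LOAD_CONST 12   -> 12
LOAD_CONST 4    -> 12 4
LOAD_CONST 7    -> 12 4 7
BINARY_MULTIPLY -> 12 28
LOAD_CONST 3    -> 12 28 3
LOAD_CONST -7   -> 12 28 3 -7
BINARY_SUBTRACT -> 12 28 10
LOAD_CONST 1    -> 12 28 10 1
BINARY_SUBTRACT -> 12 28 9
LOAD_CONST -27  -> 12 28 9 -27
LOAD_CONST -36  -> 12 28 9 -27 -36
DUP_TOP         -> 12 28 9 -27 -36 -36
BINARY_ADD      -> 12 28 9 -27 -72
BINARY_ADD      -> 12 28 9 -99
UNARY_NEGATIVE  -> 12 28 9 99
BINARY_ADD      -> 12 28 108
BINARY_ADD      -> 12 136
LOAD_CONST 9    -> 12 136 9
BINARY_SUBTRACT -> 12 127
BINARY_ADD      -> 139

139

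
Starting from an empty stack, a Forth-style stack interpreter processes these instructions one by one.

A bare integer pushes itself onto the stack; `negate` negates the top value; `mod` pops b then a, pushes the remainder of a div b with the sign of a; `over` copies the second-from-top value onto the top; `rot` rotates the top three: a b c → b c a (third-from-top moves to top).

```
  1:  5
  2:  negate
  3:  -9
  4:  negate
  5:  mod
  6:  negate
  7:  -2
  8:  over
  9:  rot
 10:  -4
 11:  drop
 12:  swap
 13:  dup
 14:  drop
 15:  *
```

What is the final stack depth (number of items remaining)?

2

5       5
negate  -5
-9      -5 -9
negate  -5 9
mod     -5
negate  5
-2      5 -2
over    5 -2 5
rot     -2 5 5
-4      -2 5 5 -4
drop    -2 5 5
swap    -2 5 5
dup     -2 5 5 5
drop    -2 5 5
*       -2 25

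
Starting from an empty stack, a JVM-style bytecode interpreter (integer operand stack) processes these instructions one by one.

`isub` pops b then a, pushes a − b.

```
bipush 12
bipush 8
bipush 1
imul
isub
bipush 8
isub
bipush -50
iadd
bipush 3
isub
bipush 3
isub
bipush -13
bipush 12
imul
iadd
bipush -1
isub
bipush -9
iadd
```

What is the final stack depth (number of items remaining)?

1

bipush 12  → [12]
bipush 8   → [12, 8]
bipush 1   → [12, 8, 1]
imul       → [12, 8]
isub       → [4]
bipush 8   → [4, 8]
isub       → [-4]
bipush -50 → [-4, -50]
iadd       → [-54]
bipush 3   → [-54, 3]
isub       → [-57]
bipush 3   → [-57, 3]
isub       → [-60]
bipush -13 → [-60, -13]
bipush 12  → [-60, -13, 12]
imul       → [-60, -156]
iadd       → [-216]
bipush -1  → [-216, -1]
isub       → [-215]
bipush -9  → [-215, -9]
iadd       → [-224]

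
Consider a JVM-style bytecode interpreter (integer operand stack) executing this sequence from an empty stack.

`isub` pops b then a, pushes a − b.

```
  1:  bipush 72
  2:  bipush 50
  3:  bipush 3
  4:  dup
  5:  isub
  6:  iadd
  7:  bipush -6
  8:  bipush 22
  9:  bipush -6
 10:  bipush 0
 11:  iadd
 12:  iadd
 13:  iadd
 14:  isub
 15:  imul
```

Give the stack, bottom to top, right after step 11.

bipush 72 : 72
bipush 50 : 72 50
bipush 3  : 72 50 3
dup       : 72 50 3 3
isub      : 72 50 0
iadd      : 72 50
bipush -6 : 72 50 -6
bipush 22 : 72 50 -6 22
bipush -6 : 72 50 -6 22 -6
bipush 0  : 72 50 -6 22 -6 0
iadd      : 72 50 -6 22 -6

[72, 50, -6, 22, -6]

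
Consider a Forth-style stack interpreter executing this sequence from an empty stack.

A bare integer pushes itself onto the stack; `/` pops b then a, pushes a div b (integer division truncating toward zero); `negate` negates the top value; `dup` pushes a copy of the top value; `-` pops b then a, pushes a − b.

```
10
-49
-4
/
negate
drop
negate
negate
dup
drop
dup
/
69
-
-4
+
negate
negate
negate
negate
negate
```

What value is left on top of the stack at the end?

72

10      [10]
-49     [10, -49]
-4      [10, -49, -4]
/       [10, 12]
negate  [10, -12]
drop    [10]
negate  [-10]
negate  [10]
dup     [10, 10]
drop    [10]
dup     [10, 10]
/       [1]
69      [1, 69]
-       [-68]
-4      [-68, -4]
+       [-72]
negate  [72]
negate  [-72]
negate  [72]
negate  [-72]
negate  [72]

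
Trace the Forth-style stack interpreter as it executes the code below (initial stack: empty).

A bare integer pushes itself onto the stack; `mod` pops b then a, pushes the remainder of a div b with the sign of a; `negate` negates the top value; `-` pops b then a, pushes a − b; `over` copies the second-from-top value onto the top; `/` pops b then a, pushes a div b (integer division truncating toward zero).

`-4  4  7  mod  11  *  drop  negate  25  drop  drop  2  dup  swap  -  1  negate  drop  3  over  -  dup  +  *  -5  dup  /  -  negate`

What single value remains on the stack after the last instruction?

1

-4      -4
4       -4 4
7       -4 4 7
mod     -4 4
11      -4 4 11
*       -4 44
drop    -4
negate  4
25      4 25
drop    4
drop    (empty)
2       2
dup     2 2
swap    2 2
-       0
1       0 1
negate  0 -1
drop    0
3       0 3
over    0 3 0
-       0 3
dup     0 3 3
+       0 6
*       0
-5      0 -5
dup     0 -5 -5
/       0 1
-       -1
negate  1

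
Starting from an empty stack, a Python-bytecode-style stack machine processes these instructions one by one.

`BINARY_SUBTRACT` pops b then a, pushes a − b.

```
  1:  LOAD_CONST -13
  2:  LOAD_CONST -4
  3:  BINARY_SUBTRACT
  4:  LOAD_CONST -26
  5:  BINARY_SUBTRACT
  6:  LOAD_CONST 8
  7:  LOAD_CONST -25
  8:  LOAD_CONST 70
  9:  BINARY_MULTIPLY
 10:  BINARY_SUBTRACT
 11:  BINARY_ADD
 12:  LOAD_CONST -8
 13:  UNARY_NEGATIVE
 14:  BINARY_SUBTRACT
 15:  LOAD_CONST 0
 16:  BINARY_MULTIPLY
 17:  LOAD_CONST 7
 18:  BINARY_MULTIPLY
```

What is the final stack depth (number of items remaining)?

1

LOAD_CONST -13   [-13]
LOAD_CONST -4    [-13, -4]
BINARY_SUBTRACT  [-9]
LOAD_CONST -26   [-9, -26]
BINARY_SUBTRACT  [17]
LOAD_CONST 8     [17, 8]
LOAD_CONST -25   [17, 8, -25]
LOAD_CONST 70    [17, 8, -25, 70]
BINARY_MULTIPLY  [17, 8, -1750]
BINARY_SUBTRACT  [17, 1758]
BINARY_ADD       [1775]
LOAD_CONST -8    [1775, -8]
UNARY_NEGATIVE   [1775, 8]
BINARY_SUBTRACT  [1767]
LOAD_CONST 0     [1767, 0]
BINARY_MULTIPLY  [0]
LOAD_CONST 7     [0, 7]
BINARY_MULTIPLY  [0]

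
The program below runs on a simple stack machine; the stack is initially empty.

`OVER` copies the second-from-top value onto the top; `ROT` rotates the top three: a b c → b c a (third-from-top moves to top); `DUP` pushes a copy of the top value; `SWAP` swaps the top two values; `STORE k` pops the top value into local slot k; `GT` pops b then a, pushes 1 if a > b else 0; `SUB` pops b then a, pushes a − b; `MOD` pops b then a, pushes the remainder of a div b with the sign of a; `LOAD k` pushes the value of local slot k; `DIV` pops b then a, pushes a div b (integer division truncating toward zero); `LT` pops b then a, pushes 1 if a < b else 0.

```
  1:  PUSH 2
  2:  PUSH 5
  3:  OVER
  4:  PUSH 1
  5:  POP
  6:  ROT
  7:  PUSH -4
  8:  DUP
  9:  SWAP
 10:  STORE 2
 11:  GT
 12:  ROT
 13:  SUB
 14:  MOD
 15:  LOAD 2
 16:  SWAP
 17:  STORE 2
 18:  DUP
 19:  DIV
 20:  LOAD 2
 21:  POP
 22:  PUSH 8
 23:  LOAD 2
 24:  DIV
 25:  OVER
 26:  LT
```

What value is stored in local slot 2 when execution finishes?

PUSH 2  → 2
PUSH 5  → 2 5
OVER    → 2 5 2
PUSH 1  → 2 5 2 1
POP     → 2 5 2
ROT     → 5 2 2
PUSH -4 → 5 2 2 -4
DUP     → 5 2 2 -4 -4
SWAP    → 5 2 2 -4 -4
STORE 2 → 5 2 2 -4
GT      → 5 2 1
ROT     → 2 1 5
SUB     → 2 -4
MOD     → 2
LOAD 2  → 2 -4
SWAP    → -4 2
STORE 2 → -4
DUP     → -4 -4
DIV     → 1
LOAD 2  → 1 2
POP     → 1
PUSH 8  → 1 8
LOAD 2  → 1 8 2
DIV     → 1 4
OVER    → 1 4 1
LT      → 1 0

2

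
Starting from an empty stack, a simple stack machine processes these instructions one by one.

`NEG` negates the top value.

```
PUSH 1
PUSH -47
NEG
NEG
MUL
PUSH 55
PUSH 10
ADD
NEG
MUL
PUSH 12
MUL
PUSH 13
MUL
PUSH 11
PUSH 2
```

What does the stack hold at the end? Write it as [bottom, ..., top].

PUSH 1   -> 1
PUSH -47 -> 1 -47
NEG      -> 1 47
NEG      -> 1 -47
MUL      -> -47
PUSH 55  -> -47 55
PUSH 10  -> -47 55 10
ADD      -> -47 65
NEG      -> -47 -65
MUL      -> 3055
PUSH 12  -> 3055 12
MUL      -> 36660
PUSH 13  -> 36660 13
MUL      -> 476580
PUSH 11  -> 476580 11
PUSH 2   -> 476580 11 2

[476580, 11, 2]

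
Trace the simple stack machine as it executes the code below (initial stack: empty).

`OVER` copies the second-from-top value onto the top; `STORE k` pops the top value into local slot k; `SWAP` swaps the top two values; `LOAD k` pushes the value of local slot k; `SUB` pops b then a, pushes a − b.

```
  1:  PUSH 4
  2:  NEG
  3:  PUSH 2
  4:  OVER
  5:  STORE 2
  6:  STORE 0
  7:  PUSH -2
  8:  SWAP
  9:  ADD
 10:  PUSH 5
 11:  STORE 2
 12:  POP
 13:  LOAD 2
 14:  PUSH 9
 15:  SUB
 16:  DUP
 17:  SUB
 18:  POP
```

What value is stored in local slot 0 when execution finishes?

2

PUSH 4   4
NEG      -4
PUSH 2   -4 2
OVER     -4 2 -4
STORE 2  -4 2
STORE 0  -4
PUSH -2  -4 -2
SWAP     -2 -4
ADD      -6
PUSH 5   -6 5
STORE 2  -6
POP      (empty)
LOAD 2   5
PUSH 9   5 9
SUB      -4
DUP      -4 -4
SUB      0
POP      (empty)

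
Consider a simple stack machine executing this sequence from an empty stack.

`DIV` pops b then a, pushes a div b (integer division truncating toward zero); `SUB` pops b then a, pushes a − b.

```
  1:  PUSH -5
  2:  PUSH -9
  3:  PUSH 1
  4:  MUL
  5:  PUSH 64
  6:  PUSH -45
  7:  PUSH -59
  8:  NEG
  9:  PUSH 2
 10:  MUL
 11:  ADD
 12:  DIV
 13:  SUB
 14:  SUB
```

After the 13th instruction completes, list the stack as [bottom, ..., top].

PUSH -5   [-5]
PUSH -9   [-5, -9]
PUSH 1    [-5, -9, 1]
MUL       [-5, -9]
PUSH 64   [-5, -9, 64]
PUSH -45  [-5, -9, 64, -45]
PUSH -59  [-5, -9, 64, -45, -59]
NEG       [-5, -9, 64, -45, 59]
PUSH 2    [-5, -9, 64, -45, 59, 2]
MUL       [-5, -9, 64, -45, 118]
ADD       [-5, -9, 64, 73]
DIV       [-5, -9, 0]
SUB       [-5, -9]

[-5, -9]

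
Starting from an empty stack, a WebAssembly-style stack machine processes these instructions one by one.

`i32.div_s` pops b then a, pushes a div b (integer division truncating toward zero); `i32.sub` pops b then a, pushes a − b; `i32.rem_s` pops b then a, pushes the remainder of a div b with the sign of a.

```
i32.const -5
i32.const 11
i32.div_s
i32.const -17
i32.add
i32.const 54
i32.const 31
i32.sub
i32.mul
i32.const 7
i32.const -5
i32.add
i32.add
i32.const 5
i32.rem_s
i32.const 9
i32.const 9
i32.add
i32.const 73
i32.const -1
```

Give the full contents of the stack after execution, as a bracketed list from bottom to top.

[-4, 18, 73, -1]

i32.const -5   -5
i32.const 11   -5 11
i32.div_s      0
i32.const -17  0 -17
i32.add        -17
i32.const 54   -17 54
i32.const 31   -17 54 31
i32.sub        -17 23
i32.mul        -391
i32.const 7    -391 7
i32.const -5   -391 7 -5
i32.add        -391 2
i32.add        -389
i32.const 5    -389 5
i32.rem_s      -4
i32.const 9    -4 9
i32.const 9    -4 9 9
i32.add        -4 18
i32.const 73   -4 18 73
i32.const -1   -4 18 73 -1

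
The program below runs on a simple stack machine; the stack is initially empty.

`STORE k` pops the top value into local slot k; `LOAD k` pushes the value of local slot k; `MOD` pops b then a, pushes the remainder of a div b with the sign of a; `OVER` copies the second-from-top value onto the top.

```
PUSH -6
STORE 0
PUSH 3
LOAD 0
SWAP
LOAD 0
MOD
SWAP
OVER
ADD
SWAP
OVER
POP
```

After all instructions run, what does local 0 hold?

PUSH -6 -> -6
STORE 0 -> (empty)
PUSH 3  -> 3
LOAD 0  -> 3 -6
SWAP    -> -6 3
LOAD 0  -> -6 3 -6
MOD     -> -6 3
SWAP    -> 3 -6
OVER    -> 3 -6 3
ADD     -> 3 -3
SWAP    -> -3 3
OVER    -> -3 3 -3
POP     -> -3 3

-6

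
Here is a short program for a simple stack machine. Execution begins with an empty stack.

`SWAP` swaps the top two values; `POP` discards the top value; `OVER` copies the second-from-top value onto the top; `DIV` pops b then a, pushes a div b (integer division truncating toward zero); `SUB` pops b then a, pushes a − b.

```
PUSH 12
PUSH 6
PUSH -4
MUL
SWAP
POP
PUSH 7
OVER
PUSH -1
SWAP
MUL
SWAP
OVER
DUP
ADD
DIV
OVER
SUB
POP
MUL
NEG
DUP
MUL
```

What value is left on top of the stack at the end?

PUSH 12 : [12]
PUSH 6  : [12, 6]
PUSH -4 : [12, 6, -4]
MUL     : [12, -24]
SWAP    : [-24, 12]
POP     : [-24]
PUSH 7  : [-24, 7]
OVER    : [-24, 7, -24]
PUSH -1 : [-24, 7, -24, -1]
SWAP    : [-24, 7, -1, -24]
MUL     : [-24, 7, 24]
SWAP    : [-24, 24, 7]
OVER    : [-24, 24, 7, 24]
DUP     : [-24, 24, 7, 24, 24]
ADD     : [-24, 24, 7, 48]
DIV     : [-24, 24, 0]
OVER    : [-24, 24, 0, 24]
SUB     : [-24, 24, -24]
POP     : [-24, 24]
MUL     : [-576]
NEG     : [576]
DUP     : [576, 576]
MUL     : [331776]

331776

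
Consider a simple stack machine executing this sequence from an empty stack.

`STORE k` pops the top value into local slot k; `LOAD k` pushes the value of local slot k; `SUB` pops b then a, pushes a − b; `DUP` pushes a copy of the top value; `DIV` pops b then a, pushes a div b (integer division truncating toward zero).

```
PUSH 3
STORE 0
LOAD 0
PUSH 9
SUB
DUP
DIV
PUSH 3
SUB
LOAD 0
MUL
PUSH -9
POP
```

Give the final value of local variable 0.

3

PUSH 3  -> [3]
STORE 0 -> []
LOAD 0  -> [3]
PUSH 9  -> [3, 9]
SUB     -> [-6]
DUP     -> [-6, -6]
DIV     -> [1]
PUSH 3  -> [1, 3]
SUB     -> [-2]
LOAD 0  -> [-2, 3]
MUL     -> [-6]
PUSH -9 -> [-6, -9]
POP     -> [-6]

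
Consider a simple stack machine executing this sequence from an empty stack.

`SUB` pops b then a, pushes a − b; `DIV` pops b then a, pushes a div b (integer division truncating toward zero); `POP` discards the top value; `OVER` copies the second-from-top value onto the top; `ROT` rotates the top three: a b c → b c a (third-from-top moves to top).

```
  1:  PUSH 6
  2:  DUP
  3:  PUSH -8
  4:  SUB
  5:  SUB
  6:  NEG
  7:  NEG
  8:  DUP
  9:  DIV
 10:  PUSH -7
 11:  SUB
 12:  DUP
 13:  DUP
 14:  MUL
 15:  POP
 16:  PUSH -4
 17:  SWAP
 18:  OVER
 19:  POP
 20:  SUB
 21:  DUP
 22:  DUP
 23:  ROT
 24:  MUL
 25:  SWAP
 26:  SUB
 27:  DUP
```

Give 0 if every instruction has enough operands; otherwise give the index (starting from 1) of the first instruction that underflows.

0

PUSH 6  → [6]
DUP     → [6, 6]
PUSH -8 → [6, 6, -8]
SUB     → [6, 14]
SUB     → [-8]
NEG     → [8]
NEG     → [-8]
DUP     → [-8, -8]
DIV     → [1]
PUSH -7 → [1, -7]
SUB     → [8]
DUP     → [8, 8]
DUP     → [8, 8, 8]
MUL     → [8, 64]
POP     → [8]
PUSH -4 → [8, -4]
SWAP    → [-4, 8]
OVER    → [-4, 8, -4]
POP     → [-4, 8]
SUB     → [-12]
DUP     → [-12, -12]
DUP     → [-12, -12, -12]
ROT     → [-12, -12, -12]
MUL     → [-12, 144]
SWAP    → [144, -12]
SUB     → [156]
DUP     → [156, 156]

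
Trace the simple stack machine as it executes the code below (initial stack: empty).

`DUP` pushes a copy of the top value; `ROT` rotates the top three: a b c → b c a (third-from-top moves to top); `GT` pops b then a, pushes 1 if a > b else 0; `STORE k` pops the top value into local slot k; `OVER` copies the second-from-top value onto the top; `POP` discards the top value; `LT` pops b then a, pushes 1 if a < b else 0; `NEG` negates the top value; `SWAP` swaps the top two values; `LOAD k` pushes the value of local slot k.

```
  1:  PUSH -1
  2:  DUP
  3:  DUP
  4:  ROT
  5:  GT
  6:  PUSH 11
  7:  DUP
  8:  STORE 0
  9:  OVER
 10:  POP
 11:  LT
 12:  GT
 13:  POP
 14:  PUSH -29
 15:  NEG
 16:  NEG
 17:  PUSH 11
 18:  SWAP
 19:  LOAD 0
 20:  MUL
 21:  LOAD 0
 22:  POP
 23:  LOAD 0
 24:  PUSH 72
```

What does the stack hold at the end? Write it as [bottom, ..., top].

PUSH -1  -> -1
DUP      -> -1 -1
DUP      -> -1 -1 -1
ROT      -> -1 -1 -1
GT       -> -1 0
PUSH 11  -> -1 0 11
DUP      -> -1 0 11 11
STORE 0  -> -1 0 11
OVER     -> -1 0 11 0
POP      -> -1 0 11
LT       -> -1 1
GT       -> 0
POP      -> (empty)
PUSH -29 -> -29
NEG      -> 29
NEG      -> -29
PUSH 11  -> -29 11
SWAP     -> 11 -29
LOAD 0   -> 11 -29 11
MUL      -> 11 -319
LOAD 0   -> 11 -319 11
POP      -> 11 -319
LOAD 0   -> 11 -319 11
PUSH 72  -> 11 -319 11 72

[11, -319, 11, 72]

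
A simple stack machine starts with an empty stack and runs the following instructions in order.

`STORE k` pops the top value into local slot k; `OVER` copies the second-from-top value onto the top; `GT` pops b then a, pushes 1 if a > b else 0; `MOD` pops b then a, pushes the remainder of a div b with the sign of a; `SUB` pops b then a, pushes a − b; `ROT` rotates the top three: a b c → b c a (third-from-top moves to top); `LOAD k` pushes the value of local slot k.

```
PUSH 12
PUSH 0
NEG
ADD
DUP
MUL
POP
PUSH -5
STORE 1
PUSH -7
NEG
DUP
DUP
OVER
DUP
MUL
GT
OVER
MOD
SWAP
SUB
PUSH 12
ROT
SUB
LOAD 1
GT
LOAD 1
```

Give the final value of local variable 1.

PUSH 12 -> 12
PUSH 0  -> 12 0
NEG     -> 12 0
ADD     -> 12
DUP     -> 12 12
MUL     -> 144
POP     -> (empty)
PUSH -5 -> -5
STORE 1 -> (empty)
PUSH -7 -> -7
NEG     -> 7
DUP     -> 7 7
DUP     -> 7 7 7
OVER    -> 7 7 7 7
DUP     -> 7 7 7 7 7
MUL     -> 7 7 7 49
GT      -> 7 7 0
OVER    -> 7 7 0 7
MOD     -> 7 7 0
SWAP    -> 7 0 7
SUB     -> 7 -7
PUSH 12 -> 7 -7 12
ROT     -> -7 12 7
SUB     -> -7 5
LOAD 1  -> -7 5 -5
GT      -> -7 1
LOAD 1  -> -7 1 -5

-5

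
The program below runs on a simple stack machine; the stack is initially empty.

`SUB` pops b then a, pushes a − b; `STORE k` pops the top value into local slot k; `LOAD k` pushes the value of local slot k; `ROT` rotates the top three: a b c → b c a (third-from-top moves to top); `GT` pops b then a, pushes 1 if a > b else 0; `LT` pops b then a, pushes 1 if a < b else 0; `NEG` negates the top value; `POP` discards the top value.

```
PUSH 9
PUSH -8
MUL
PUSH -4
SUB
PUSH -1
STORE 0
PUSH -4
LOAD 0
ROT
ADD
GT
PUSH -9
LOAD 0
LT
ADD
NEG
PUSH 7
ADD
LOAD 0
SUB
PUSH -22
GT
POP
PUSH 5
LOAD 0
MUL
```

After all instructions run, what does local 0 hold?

PUSH 9    9
PUSH -8   9 -8
MUL       -72
PUSH -4   -72 -4
SUB       -68
PUSH -1   -68 -1
STORE 0   -68
PUSH -4   -68 -4
LOAD 0    -68 -4 -1
ROT       -4 -1 -68
ADD       -4 -69
GT        1
PUSH -9   1 -9
LOAD 0    1 -9 -1
LT        1 1
ADD       2
NEG       -2
PUSH 7    -2 7
ADD       5
LOAD 0    5 -1
SUB       6
PUSH -22  6 -22
GT        1
POP       (empty)
PUSH 5    5
LOAD 0    5 -1
MUL       -5

-1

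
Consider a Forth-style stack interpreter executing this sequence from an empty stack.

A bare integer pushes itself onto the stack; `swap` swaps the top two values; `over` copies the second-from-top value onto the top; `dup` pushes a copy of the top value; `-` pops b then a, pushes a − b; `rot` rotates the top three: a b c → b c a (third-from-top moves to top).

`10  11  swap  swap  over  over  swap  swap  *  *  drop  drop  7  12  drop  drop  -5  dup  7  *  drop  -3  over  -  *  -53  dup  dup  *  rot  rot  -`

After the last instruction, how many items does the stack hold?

2

10    10
11    10 11
swap  11 10
swap  10 11
over  10 11 10
over  10 11 10 11
swap  10 11 11 10
swap  10 11 10 11
*     10 11 110
*     10 1210
drop  10
drop  (empty)
7     7
12    7 12
drop  7
drop  (empty)
-5    -5
dup   -5 -5
7     -5 -5 7
*     -5 -35
drop  -5
-3    -5 -3
over  -5 -3 -5
-     -5 2
*     -10
-53   -10 -53
dup   -10 -53 -53
dup   -10 -53 -53 -53
*     -10 -53 2809
rot   -53 2809 -10
rot   2809 -10 -53
-     2809 43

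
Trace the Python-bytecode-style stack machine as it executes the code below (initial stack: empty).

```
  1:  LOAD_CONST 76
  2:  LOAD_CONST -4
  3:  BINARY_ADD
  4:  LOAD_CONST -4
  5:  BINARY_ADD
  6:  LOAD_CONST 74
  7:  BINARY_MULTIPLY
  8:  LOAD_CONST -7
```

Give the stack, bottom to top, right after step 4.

LOAD_CONST 76  [76]
LOAD_CONST -4  [76, -4]
BINARY_ADD     [72]
LOAD_CONST -4  [72, -4]

[72, -4]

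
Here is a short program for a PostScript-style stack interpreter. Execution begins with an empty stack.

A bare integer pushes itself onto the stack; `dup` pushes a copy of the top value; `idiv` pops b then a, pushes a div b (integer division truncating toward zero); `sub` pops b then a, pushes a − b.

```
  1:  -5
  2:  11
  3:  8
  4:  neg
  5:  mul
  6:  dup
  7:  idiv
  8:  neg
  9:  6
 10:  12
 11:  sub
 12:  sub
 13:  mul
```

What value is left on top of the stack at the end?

-5   : [-5]
11   : [-5, 11]
8    : [-5, 11, 8]
neg  : [-5, 11, -8]
mul  : [-5, -88]
dup  : [-5, -88, -88]
idiv : [-5, 1]
neg  : [-5, -1]
6    : [-5, -1, 6]
12   : [-5, -1, 6, 12]
sub  : [-5, -1, -6]
sub  : [-5, 5]
mul  : [-25]

-25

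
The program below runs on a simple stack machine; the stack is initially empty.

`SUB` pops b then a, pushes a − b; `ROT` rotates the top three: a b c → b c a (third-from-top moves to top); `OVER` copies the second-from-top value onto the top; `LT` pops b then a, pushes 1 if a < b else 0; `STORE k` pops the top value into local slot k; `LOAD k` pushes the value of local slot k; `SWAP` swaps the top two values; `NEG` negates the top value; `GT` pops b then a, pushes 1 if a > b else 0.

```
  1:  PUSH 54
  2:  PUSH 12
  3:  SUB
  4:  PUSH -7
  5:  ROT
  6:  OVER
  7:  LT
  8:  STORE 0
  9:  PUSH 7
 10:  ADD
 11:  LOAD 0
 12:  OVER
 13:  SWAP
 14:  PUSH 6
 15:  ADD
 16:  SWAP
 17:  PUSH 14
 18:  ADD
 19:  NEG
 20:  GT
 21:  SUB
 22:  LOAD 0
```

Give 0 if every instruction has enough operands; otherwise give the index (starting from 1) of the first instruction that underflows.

PUSH 54 → [54]
PUSH 12 → [54, 12]
SUB     → [42]
PUSH -7 → [42, -7]
ROT  — needs 3 operands, stack has 2 → underflow

5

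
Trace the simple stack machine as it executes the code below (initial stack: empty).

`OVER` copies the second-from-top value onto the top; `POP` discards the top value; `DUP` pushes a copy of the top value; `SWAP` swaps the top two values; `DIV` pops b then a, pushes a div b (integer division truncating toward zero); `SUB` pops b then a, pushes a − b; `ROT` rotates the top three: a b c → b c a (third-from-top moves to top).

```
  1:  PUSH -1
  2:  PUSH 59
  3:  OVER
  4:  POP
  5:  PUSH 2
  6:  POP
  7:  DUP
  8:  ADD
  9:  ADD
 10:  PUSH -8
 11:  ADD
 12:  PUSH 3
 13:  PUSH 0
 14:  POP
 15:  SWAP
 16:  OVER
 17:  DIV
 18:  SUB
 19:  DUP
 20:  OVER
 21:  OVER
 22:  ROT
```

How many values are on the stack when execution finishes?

PUSH -1 -> -1
PUSH 59 -> -1 59
OVER    -> -1 59 -1
POP     -> -1 59
PUSH 2  -> -1 59 2
POP     -> -1 59
DUP     -> -1 59 59
ADD     -> -1 118
ADD     -> 117
PUSH -8 -> 117 -8
ADD     -> 109
PUSH 3  -> 109 3
PUSH 0  -> 109 3 0
POP     -> 109 3
SWAP    -> 3 109
OVER    -> 3 109 3
DIV     -> 3 36
SUB     -> -33
DUP     -> -33 -33
OVER    -> -33 -33 -33
OVER    -> -33 -33 -33 -33
ROT     -> -33 -33 -33 -33

4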